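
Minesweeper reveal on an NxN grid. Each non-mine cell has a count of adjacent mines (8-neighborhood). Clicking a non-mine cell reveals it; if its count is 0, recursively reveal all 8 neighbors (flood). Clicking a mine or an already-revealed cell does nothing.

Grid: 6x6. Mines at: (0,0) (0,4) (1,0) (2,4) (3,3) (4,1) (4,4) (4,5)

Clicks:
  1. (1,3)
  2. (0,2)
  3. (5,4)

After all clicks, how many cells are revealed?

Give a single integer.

Click 1 (1,3) count=2: revealed 1 new [(1,3)] -> total=1
Click 2 (0,2) count=0: revealed 8 new [(0,1) (0,2) (0,3) (1,1) (1,2) (2,1) (2,2) (2,3)] -> total=9
Click 3 (5,4) count=2: revealed 1 new [(5,4)] -> total=10

Answer: 10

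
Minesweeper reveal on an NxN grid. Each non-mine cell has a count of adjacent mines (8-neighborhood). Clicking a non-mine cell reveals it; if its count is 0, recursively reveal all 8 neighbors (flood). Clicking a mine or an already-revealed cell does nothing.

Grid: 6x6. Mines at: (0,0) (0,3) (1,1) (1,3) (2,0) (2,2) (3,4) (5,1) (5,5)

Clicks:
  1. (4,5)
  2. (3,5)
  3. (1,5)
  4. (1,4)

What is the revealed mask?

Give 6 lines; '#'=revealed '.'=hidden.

Answer: ....##
....##
....##
.....#
.....#
......

Derivation:
Click 1 (4,5) count=2: revealed 1 new [(4,5)] -> total=1
Click 2 (3,5) count=1: revealed 1 new [(3,5)] -> total=2
Click 3 (1,5) count=0: revealed 6 new [(0,4) (0,5) (1,4) (1,5) (2,4) (2,5)] -> total=8
Click 4 (1,4) count=2: revealed 0 new [(none)] -> total=8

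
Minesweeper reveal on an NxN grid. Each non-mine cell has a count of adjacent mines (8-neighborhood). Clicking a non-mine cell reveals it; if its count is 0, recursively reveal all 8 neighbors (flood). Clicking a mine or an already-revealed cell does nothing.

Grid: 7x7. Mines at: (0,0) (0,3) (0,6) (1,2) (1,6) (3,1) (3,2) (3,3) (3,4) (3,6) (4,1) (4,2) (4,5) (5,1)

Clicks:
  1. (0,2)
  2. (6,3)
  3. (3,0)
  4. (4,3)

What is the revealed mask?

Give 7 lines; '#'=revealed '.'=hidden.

Answer: ..#....
.......
.......
#......
...#...
..#####
..#####

Derivation:
Click 1 (0,2) count=2: revealed 1 new [(0,2)] -> total=1
Click 2 (6,3) count=0: revealed 10 new [(5,2) (5,3) (5,4) (5,5) (5,6) (6,2) (6,3) (6,4) (6,5) (6,6)] -> total=11
Click 3 (3,0) count=2: revealed 1 new [(3,0)] -> total=12
Click 4 (4,3) count=4: revealed 1 new [(4,3)] -> total=13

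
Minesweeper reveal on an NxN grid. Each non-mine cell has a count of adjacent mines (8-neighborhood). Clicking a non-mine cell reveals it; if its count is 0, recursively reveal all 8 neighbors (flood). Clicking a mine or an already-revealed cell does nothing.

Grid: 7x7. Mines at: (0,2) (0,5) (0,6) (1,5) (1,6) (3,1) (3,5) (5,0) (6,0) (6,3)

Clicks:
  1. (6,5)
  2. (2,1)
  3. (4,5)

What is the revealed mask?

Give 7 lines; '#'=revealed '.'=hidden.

Answer: .......
.......
.#.....
.......
....###
....###
....###

Derivation:
Click 1 (6,5) count=0: revealed 9 new [(4,4) (4,5) (4,6) (5,4) (5,5) (5,6) (6,4) (6,5) (6,6)] -> total=9
Click 2 (2,1) count=1: revealed 1 new [(2,1)] -> total=10
Click 3 (4,5) count=1: revealed 0 new [(none)] -> total=10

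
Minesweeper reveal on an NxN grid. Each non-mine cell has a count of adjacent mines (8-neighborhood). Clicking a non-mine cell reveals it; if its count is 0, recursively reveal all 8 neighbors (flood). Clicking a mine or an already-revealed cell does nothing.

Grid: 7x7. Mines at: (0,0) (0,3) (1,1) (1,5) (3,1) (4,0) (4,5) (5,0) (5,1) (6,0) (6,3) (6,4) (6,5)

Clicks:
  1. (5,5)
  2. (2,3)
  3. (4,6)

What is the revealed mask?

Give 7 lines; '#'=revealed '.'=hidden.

Click 1 (5,5) count=3: revealed 1 new [(5,5)] -> total=1
Click 2 (2,3) count=0: revealed 15 new [(1,2) (1,3) (1,4) (2,2) (2,3) (2,4) (3,2) (3,3) (3,4) (4,2) (4,3) (4,4) (5,2) (5,3) (5,4)] -> total=16
Click 3 (4,6) count=1: revealed 1 new [(4,6)] -> total=17

Answer: .......
..###..
..###..
..###..
..###.#
..####.
.......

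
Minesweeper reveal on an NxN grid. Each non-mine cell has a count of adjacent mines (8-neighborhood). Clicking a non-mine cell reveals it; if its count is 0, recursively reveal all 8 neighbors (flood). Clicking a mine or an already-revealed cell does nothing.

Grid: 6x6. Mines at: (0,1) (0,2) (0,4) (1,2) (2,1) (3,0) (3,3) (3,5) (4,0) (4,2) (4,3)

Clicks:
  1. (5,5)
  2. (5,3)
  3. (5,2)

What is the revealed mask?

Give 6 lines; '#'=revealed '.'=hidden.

Click 1 (5,5) count=0: revealed 4 new [(4,4) (4,5) (5,4) (5,5)] -> total=4
Click 2 (5,3) count=2: revealed 1 new [(5,3)] -> total=5
Click 3 (5,2) count=2: revealed 1 new [(5,2)] -> total=6

Answer: ......
......
......
......
....##
..####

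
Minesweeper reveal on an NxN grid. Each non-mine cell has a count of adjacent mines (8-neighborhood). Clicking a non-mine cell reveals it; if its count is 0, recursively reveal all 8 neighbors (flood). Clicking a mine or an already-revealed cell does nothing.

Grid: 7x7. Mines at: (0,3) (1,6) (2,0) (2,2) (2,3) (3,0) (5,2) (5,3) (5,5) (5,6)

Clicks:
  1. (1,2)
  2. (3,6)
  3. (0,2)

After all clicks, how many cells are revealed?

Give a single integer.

Answer: 11

Derivation:
Click 1 (1,2) count=3: revealed 1 new [(1,2)] -> total=1
Click 2 (3,6) count=0: revealed 9 new [(2,4) (2,5) (2,6) (3,4) (3,5) (3,6) (4,4) (4,5) (4,6)] -> total=10
Click 3 (0,2) count=1: revealed 1 new [(0,2)] -> total=11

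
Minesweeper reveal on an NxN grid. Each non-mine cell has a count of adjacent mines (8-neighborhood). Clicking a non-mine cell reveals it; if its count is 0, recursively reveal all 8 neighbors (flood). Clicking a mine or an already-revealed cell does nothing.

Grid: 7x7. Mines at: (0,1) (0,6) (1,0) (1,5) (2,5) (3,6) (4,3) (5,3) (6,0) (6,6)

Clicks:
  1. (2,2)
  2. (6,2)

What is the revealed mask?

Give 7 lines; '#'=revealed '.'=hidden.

Answer: ..###..
.####..
#####..
#####..
###....
###....
..#....

Derivation:
Click 1 (2,2) count=0: revealed 23 new [(0,2) (0,3) (0,4) (1,1) (1,2) (1,3) (1,4) (2,0) (2,1) (2,2) (2,3) (2,4) (3,0) (3,1) (3,2) (3,3) (3,4) (4,0) (4,1) (4,2) (5,0) (5,1) (5,2)] -> total=23
Click 2 (6,2) count=1: revealed 1 new [(6,2)] -> total=24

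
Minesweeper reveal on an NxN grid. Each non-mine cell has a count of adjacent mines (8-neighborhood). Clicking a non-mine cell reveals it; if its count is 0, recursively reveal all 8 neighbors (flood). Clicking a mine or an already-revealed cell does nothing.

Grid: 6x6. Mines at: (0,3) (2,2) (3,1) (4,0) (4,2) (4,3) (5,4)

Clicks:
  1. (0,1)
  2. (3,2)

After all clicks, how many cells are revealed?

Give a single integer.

Answer: 9

Derivation:
Click 1 (0,1) count=0: revealed 8 new [(0,0) (0,1) (0,2) (1,0) (1,1) (1,2) (2,0) (2,1)] -> total=8
Click 2 (3,2) count=4: revealed 1 new [(3,2)] -> total=9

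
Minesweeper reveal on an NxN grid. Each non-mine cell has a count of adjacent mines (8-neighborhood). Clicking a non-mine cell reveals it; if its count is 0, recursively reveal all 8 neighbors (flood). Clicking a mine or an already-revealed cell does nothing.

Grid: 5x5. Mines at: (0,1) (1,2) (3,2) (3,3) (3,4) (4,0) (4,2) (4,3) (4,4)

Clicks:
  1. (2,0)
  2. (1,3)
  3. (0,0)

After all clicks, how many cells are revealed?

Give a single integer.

Click 1 (2,0) count=0: revealed 6 new [(1,0) (1,1) (2,0) (2,1) (3,0) (3,1)] -> total=6
Click 2 (1,3) count=1: revealed 1 new [(1,3)] -> total=7
Click 3 (0,0) count=1: revealed 1 new [(0,0)] -> total=8

Answer: 8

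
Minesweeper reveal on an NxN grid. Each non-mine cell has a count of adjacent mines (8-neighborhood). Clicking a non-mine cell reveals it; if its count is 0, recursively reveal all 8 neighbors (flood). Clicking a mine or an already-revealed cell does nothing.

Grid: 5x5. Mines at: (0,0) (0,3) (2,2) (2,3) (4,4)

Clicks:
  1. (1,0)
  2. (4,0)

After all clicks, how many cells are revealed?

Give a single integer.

Answer: 12

Derivation:
Click 1 (1,0) count=1: revealed 1 new [(1,0)] -> total=1
Click 2 (4,0) count=0: revealed 11 new [(1,1) (2,0) (2,1) (3,0) (3,1) (3,2) (3,3) (4,0) (4,1) (4,2) (4,3)] -> total=12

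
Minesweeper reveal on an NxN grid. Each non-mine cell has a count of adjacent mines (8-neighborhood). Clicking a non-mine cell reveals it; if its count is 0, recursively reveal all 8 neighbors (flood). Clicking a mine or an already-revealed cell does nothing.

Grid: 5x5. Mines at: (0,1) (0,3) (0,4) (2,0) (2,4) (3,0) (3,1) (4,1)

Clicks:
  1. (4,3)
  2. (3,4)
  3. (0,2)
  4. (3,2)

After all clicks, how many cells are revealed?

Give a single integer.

Answer: 7

Derivation:
Click 1 (4,3) count=0: revealed 6 new [(3,2) (3,3) (3,4) (4,2) (4,3) (4,4)] -> total=6
Click 2 (3,4) count=1: revealed 0 new [(none)] -> total=6
Click 3 (0,2) count=2: revealed 1 new [(0,2)] -> total=7
Click 4 (3,2) count=2: revealed 0 new [(none)] -> total=7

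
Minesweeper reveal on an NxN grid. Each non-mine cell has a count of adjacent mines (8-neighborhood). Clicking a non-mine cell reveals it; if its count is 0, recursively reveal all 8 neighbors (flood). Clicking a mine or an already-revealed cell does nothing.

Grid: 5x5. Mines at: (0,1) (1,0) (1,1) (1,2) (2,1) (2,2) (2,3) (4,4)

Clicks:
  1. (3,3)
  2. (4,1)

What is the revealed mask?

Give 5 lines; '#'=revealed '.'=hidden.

Click 1 (3,3) count=3: revealed 1 new [(3,3)] -> total=1
Click 2 (4,1) count=0: revealed 7 new [(3,0) (3,1) (3,2) (4,0) (4,1) (4,2) (4,3)] -> total=8

Answer: .....
.....
.....
####.
####.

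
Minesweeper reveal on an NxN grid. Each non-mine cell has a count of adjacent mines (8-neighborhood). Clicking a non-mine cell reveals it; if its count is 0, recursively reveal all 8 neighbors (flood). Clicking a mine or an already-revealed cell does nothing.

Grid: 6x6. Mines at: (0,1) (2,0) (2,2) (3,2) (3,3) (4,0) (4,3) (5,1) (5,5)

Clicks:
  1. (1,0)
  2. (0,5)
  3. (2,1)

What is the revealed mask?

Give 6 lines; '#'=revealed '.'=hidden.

Answer: ..####
#.####
.#.###
....##
....##
......

Derivation:
Click 1 (1,0) count=2: revealed 1 new [(1,0)] -> total=1
Click 2 (0,5) count=0: revealed 15 new [(0,2) (0,3) (0,4) (0,5) (1,2) (1,3) (1,4) (1,5) (2,3) (2,4) (2,5) (3,4) (3,5) (4,4) (4,5)] -> total=16
Click 3 (2,1) count=3: revealed 1 new [(2,1)] -> total=17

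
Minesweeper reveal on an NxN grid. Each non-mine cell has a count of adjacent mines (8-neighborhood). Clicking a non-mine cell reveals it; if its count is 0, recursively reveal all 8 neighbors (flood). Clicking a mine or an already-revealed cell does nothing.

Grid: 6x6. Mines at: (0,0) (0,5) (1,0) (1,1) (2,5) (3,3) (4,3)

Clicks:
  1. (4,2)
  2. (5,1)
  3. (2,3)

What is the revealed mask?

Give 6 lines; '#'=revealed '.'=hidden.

Answer: ......
......
####..
###...
###...
###...

Derivation:
Click 1 (4,2) count=2: revealed 1 new [(4,2)] -> total=1
Click 2 (5,1) count=0: revealed 11 new [(2,0) (2,1) (2,2) (3,0) (3,1) (3,2) (4,0) (4,1) (5,0) (5,1) (5,2)] -> total=12
Click 3 (2,3) count=1: revealed 1 new [(2,3)] -> total=13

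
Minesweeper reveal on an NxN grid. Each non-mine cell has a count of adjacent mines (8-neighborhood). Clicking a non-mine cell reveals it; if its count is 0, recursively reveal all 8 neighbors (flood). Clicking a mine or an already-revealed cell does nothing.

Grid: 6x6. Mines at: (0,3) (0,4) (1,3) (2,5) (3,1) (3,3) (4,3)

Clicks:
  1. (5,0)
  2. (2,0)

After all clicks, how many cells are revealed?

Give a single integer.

Click 1 (5,0) count=0: revealed 6 new [(4,0) (4,1) (4,2) (5,0) (5,1) (5,2)] -> total=6
Click 2 (2,0) count=1: revealed 1 new [(2,0)] -> total=7

Answer: 7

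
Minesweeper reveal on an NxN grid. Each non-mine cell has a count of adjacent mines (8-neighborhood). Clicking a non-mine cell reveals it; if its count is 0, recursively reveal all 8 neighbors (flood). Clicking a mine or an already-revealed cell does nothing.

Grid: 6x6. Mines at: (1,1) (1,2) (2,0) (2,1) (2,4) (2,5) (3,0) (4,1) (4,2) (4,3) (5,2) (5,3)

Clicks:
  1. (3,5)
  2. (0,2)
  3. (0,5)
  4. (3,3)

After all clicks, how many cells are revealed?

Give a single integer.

Answer: 9

Derivation:
Click 1 (3,5) count=2: revealed 1 new [(3,5)] -> total=1
Click 2 (0,2) count=2: revealed 1 new [(0,2)] -> total=2
Click 3 (0,5) count=0: revealed 6 new [(0,3) (0,4) (0,5) (1,3) (1,4) (1,5)] -> total=8
Click 4 (3,3) count=3: revealed 1 new [(3,3)] -> total=9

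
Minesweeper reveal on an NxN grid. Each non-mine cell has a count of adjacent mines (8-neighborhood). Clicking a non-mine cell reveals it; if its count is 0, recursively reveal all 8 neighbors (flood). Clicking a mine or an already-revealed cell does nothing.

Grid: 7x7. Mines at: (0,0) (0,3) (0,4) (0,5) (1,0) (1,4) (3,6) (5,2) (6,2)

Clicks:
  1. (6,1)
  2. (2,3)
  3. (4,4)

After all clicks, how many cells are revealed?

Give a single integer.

Click 1 (6,1) count=2: revealed 1 new [(6,1)] -> total=1
Click 2 (2,3) count=1: revealed 1 new [(2,3)] -> total=2
Click 3 (4,4) count=0: revealed 32 new [(1,1) (1,2) (1,3) (2,0) (2,1) (2,2) (2,4) (2,5) (3,0) (3,1) (3,2) (3,3) (3,4) (3,5) (4,0) (4,1) (4,2) (4,3) (4,4) (4,5) (4,6) (5,0) (5,1) (5,3) (5,4) (5,5) (5,6) (6,0) (6,3) (6,4) (6,5) (6,6)] -> total=34

Answer: 34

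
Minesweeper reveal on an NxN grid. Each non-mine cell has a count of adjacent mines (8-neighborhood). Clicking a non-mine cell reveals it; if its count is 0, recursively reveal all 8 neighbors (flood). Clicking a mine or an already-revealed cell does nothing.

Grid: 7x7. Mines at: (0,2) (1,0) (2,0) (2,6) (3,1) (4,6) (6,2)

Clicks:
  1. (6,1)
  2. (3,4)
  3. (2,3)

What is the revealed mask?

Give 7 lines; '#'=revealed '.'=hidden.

Click 1 (6,1) count=1: revealed 1 new [(6,1)] -> total=1
Click 2 (3,4) count=0: revealed 30 new [(0,3) (0,4) (0,5) (0,6) (1,2) (1,3) (1,4) (1,5) (1,6) (2,2) (2,3) (2,4) (2,5) (3,2) (3,3) (3,4) (3,5) (4,2) (4,3) (4,4) (4,5) (5,2) (5,3) (5,4) (5,5) (5,6) (6,3) (6,4) (6,5) (6,6)] -> total=31
Click 3 (2,3) count=0: revealed 0 new [(none)] -> total=31

Answer: ...####
..#####
..####.
..####.
..####.
..#####
.#.####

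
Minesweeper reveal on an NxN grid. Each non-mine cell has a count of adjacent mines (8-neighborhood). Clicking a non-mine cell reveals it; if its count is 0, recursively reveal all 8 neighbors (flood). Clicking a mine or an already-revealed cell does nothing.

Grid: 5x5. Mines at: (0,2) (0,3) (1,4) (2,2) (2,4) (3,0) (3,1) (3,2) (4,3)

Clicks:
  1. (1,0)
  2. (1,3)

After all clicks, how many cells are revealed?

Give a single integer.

Click 1 (1,0) count=0: revealed 6 new [(0,0) (0,1) (1,0) (1,1) (2,0) (2,1)] -> total=6
Click 2 (1,3) count=5: revealed 1 new [(1,3)] -> total=7

Answer: 7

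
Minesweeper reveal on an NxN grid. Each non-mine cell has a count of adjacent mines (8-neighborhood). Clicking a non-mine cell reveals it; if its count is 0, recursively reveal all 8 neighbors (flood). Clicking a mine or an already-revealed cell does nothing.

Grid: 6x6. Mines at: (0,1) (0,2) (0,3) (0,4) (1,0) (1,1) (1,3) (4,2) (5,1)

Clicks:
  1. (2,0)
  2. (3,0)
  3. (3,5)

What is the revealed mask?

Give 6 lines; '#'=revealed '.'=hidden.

Answer: ......
....##
##.###
##.###
##.###
...###

Derivation:
Click 1 (2,0) count=2: revealed 1 new [(2,0)] -> total=1
Click 2 (3,0) count=0: revealed 5 new [(2,1) (3,0) (3,1) (4,0) (4,1)] -> total=6
Click 3 (3,5) count=0: revealed 14 new [(1,4) (1,5) (2,3) (2,4) (2,5) (3,3) (3,4) (3,5) (4,3) (4,4) (4,5) (5,3) (5,4) (5,5)] -> total=20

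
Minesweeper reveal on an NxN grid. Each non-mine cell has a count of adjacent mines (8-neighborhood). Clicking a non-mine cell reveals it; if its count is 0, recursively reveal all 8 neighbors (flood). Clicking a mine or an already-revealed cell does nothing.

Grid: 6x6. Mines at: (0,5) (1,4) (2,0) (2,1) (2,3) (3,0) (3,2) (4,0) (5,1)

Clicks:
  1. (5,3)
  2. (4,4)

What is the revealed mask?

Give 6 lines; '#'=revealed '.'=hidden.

Click 1 (5,3) count=0: revealed 13 new [(2,4) (2,5) (3,3) (3,4) (3,5) (4,2) (4,3) (4,4) (4,5) (5,2) (5,3) (5,4) (5,5)] -> total=13
Click 2 (4,4) count=0: revealed 0 new [(none)] -> total=13

Answer: ......
......
....##
...###
..####
..####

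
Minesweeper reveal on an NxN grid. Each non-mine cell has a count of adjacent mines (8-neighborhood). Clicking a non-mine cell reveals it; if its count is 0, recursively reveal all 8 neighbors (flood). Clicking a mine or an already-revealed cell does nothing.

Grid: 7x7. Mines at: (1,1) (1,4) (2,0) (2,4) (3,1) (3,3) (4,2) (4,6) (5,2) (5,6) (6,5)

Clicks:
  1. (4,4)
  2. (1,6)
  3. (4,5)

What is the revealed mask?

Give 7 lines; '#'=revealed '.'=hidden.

Click 1 (4,4) count=1: revealed 1 new [(4,4)] -> total=1
Click 2 (1,6) count=0: revealed 8 new [(0,5) (0,6) (1,5) (1,6) (2,5) (2,6) (3,5) (3,6)] -> total=9
Click 3 (4,5) count=2: revealed 1 new [(4,5)] -> total=10

Answer: .....##
.....##
.....##
.....##
....##.
.......
.......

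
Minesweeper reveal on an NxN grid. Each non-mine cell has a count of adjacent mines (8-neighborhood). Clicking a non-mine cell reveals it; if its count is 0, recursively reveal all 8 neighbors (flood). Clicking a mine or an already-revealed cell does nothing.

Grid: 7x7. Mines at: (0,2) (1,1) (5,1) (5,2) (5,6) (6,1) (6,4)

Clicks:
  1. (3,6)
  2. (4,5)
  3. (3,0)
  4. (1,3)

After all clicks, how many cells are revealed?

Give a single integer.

Click 1 (3,6) count=0: revealed 33 new [(0,3) (0,4) (0,5) (0,6) (1,2) (1,3) (1,4) (1,5) (1,6) (2,0) (2,1) (2,2) (2,3) (2,4) (2,5) (2,6) (3,0) (3,1) (3,2) (3,3) (3,4) (3,5) (3,6) (4,0) (4,1) (4,2) (4,3) (4,4) (4,5) (4,6) (5,3) (5,4) (5,5)] -> total=33
Click 2 (4,5) count=1: revealed 0 new [(none)] -> total=33
Click 3 (3,0) count=0: revealed 0 new [(none)] -> total=33
Click 4 (1,3) count=1: revealed 0 new [(none)] -> total=33

Answer: 33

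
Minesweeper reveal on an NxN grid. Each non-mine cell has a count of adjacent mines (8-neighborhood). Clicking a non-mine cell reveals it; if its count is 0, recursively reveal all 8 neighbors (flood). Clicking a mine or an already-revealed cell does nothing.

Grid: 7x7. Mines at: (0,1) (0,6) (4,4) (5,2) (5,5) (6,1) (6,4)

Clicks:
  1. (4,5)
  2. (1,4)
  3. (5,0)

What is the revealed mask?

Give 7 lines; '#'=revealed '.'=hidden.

Answer: ..####.
#######
#######
#######
####.##
##.....
.......

Derivation:
Click 1 (4,5) count=2: revealed 1 new [(4,5)] -> total=1
Click 2 (1,4) count=0: revealed 32 new [(0,2) (0,3) (0,4) (0,5) (1,0) (1,1) (1,2) (1,3) (1,4) (1,5) (1,6) (2,0) (2,1) (2,2) (2,3) (2,4) (2,5) (2,6) (3,0) (3,1) (3,2) (3,3) (3,4) (3,5) (3,6) (4,0) (4,1) (4,2) (4,3) (4,6) (5,0) (5,1)] -> total=33
Click 3 (5,0) count=1: revealed 0 new [(none)] -> total=33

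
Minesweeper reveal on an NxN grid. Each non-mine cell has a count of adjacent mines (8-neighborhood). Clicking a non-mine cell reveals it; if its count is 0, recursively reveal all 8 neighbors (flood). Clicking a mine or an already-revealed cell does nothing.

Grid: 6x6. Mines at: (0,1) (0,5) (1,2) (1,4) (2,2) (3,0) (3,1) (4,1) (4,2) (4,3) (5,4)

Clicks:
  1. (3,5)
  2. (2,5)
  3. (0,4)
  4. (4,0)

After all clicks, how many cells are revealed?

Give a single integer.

Click 1 (3,5) count=0: revealed 6 new [(2,4) (2,5) (3,4) (3,5) (4,4) (4,5)] -> total=6
Click 2 (2,5) count=1: revealed 0 new [(none)] -> total=6
Click 3 (0,4) count=2: revealed 1 new [(0,4)] -> total=7
Click 4 (4,0) count=3: revealed 1 new [(4,0)] -> total=8

Answer: 8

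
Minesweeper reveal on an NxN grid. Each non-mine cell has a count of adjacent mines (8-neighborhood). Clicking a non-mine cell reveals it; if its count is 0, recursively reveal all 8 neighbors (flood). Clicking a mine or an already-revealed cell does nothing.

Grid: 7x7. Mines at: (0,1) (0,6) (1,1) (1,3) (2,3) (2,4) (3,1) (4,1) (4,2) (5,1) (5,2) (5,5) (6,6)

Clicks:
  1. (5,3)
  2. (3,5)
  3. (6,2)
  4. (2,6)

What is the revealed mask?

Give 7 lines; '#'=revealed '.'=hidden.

Click 1 (5,3) count=2: revealed 1 new [(5,3)] -> total=1
Click 2 (3,5) count=1: revealed 1 new [(3,5)] -> total=2
Click 3 (6,2) count=2: revealed 1 new [(6,2)] -> total=3
Click 4 (2,6) count=0: revealed 7 new [(1,5) (1,6) (2,5) (2,6) (3,6) (4,5) (4,6)] -> total=10

Answer: .......
.....##
.....##
.....##
.....##
...#...
..#....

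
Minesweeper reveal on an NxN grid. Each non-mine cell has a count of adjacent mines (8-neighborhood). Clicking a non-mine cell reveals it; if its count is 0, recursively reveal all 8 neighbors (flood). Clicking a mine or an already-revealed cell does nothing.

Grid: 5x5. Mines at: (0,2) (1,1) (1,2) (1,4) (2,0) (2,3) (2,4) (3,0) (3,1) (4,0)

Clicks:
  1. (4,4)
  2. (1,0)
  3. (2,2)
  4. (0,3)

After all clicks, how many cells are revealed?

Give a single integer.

Click 1 (4,4) count=0: revealed 6 new [(3,2) (3,3) (3,4) (4,2) (4,3) (4,4)] -> total=6
Click 2 (1,0) count=2: revealed 1 new [(1,0)] -> total=7
Click 3 (2,2) count=4: revealed 1 new [(2,2)] -> total=8
Click 4 (0,3) count=3: revealed 1 new [(0,3)] -> total=9

Answer: 9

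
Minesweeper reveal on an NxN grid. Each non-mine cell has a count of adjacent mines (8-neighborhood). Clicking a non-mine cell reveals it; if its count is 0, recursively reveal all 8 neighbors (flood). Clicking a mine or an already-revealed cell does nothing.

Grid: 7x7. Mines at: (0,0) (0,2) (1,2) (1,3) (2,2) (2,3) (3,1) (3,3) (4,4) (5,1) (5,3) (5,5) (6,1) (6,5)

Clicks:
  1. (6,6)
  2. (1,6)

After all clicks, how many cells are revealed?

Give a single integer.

Click 1 (6,6) count=2: revealed 1 new [(6,6)] -> total=1
Click 2 (1,6) count=0: revealed 14 new [(0,4) (0,5) (0,6) (1,4) (1,5) (1,6) (2,4) (2,5) (2,6) (3,4) (3,5) (3,6) (4,5) (4,6)] -> total=15

Answer: 15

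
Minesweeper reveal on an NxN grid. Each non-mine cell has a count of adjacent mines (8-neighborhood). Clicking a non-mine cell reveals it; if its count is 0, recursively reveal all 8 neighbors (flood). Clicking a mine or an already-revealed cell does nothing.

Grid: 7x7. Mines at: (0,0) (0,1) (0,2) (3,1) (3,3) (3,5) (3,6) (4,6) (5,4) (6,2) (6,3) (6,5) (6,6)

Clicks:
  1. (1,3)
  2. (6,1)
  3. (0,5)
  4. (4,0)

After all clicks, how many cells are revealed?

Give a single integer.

Click 1 (1,3) count=1: revealed 1 new [(1,3)] -> total=1
Click 2 (6,1) count=1: revealed 1 new [(6,1)] -> total=2
Click 3 (0,5) count=0: revealed 11 new [(0,3) (0,4) (0,5) (0,6) (1,4) (1,5) (1,6) (2,3) (2,4) (2,5) (2,6)] -> total=13
Click 4 (4,0) count=1: revealed 1 new [(4,0)] -> total=14

Answer: 14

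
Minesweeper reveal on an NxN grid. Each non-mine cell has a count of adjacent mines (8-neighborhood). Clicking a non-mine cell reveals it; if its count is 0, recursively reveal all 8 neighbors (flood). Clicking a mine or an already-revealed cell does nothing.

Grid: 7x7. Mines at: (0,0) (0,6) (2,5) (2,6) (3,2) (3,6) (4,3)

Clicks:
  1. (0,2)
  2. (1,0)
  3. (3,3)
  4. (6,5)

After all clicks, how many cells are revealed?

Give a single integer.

Answer: 39

Derivation:
Click 1 (0,2) count=0: revealed 14 new [(0,1) (0,2) (0,3) (0,4) (0,5) (1,1) (1,2) (1,3) (1,4) (1,5) (2,1) (2,2) (2,3) (2,4)] -> total=14
Click 2 (1,0) count=1: revealed 1 new [(1,0)] -> total=15
Click 3 (3,3) count=2: revealed 1 new [(3,3)] -> total=16
Click 4 (6,5) count=0: revealed 23 new [(2,0) (3,0) (3,1) (4,0) (4,1) (4,2) (4,4) (4,5) (4,6) (5,0) (5,1) (5,2) (5,3) (5,4) (5,5) (5,6) (6,0) (6,1) (6,2) (6,3) (6,4) (6,5) (6,6)] -> total=39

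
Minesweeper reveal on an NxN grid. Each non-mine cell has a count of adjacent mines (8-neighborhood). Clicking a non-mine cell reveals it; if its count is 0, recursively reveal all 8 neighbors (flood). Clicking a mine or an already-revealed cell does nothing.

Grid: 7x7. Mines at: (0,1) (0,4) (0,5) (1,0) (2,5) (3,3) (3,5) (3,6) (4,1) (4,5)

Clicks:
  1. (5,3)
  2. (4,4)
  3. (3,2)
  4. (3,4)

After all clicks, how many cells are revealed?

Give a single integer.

Answer: 19

Derivation:
Click 1 (5,3) count=0: revealed 17 new [(4,2) (4,3) (4,4) (5,0) (5,1) (5,2) (5,3) (5,4) (5,5) (5,6) (6,0) (6,1) (6,2) (6,3) (6,4) (6,5) (6,6)] -> total=17
Click 2 (4,4) count=3: revealed 0 new [(none)] -> total=17
Click 3 (3,2) count=2: revealed 1 new [(3,2)] -> total=18
Click 4 (3,4) count=4: revealed 1 new [(3,4)] -> total=19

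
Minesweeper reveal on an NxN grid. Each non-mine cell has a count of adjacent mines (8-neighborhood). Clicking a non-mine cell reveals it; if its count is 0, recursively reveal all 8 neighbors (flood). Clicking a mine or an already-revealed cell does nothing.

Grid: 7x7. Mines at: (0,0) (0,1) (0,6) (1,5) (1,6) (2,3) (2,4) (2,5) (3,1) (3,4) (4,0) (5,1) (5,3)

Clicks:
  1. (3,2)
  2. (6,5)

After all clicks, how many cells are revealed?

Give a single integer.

Click 1 (3,2) count=2: revealed 1 new [(3,2)] -> total=1
Click 2 (6,5) count=0: revealed 11 new [(3,5) (3,6) (4,4) (4,5) (4,6) (5,4) (5,5) (5,6) (6,4) (6,5) (6,6)] -> total=12

Answer: 12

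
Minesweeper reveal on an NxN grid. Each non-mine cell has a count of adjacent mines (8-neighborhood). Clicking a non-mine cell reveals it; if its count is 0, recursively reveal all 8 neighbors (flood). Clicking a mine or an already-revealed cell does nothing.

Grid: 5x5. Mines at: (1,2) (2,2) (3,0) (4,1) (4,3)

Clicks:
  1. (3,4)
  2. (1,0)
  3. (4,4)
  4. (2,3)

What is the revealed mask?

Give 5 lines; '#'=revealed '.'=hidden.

Answer: ##...
##...
##.#.
....#
....#

Derivation:
Click 1 (3,4) count=1: revealed 1 new [(3,4)] -> total=1
Click 2 (1,0) count=0: revealed 6 new [(0,0) (0,1) (1,0) (1,1) (2,0) (2,1)] -> total=7
Click 3 (4,4) count=1: revealed 1 new [(4,4)] -> total=8
Click 4 (2,3) count=2: revealed 1 new [(2,3)] -> total=9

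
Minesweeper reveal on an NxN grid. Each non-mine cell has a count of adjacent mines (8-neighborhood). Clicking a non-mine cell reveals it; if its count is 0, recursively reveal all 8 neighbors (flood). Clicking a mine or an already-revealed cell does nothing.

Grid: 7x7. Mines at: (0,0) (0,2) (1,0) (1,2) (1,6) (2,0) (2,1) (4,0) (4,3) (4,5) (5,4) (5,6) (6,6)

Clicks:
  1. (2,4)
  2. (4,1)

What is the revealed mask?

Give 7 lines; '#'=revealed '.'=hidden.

Click 1 (2,4) count=0: revealed 12 new [(0,3) (0,4) (0,5) (1,3) (1,4) (1,5) (2,3) (2,4) (2,5) (3,3) (3,4) (3,5)] -> total=12
Click 2 (4,1) count=1: revealed 1 new [(4,1)] -> total=13

Answer: ...###.
...###.
...###.
...###.
.#.....
.......
.......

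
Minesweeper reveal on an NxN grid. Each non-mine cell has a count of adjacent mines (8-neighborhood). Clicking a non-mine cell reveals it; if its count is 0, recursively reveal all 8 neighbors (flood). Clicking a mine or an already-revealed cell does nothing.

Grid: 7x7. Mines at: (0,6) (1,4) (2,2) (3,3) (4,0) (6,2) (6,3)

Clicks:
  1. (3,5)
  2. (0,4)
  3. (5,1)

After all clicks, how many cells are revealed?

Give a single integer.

Click 1 (3,5) count=0: revealed 17 new [(1,5) (1,6) (2,4) (2,5) (2,6) (3,4) (3,5) (3,6) (4,4) (4,5) (4,6) (5,4) (5,5) (5,6) (6,4) (6,5) (6,6)] -> total=17
Click 2 (0,4) count=1: revealed 1 new [(0,4)] -> total=18
Click 3 (5,1) count=2: revealed 1 new [(5,1)] -> total=19

Answer: 19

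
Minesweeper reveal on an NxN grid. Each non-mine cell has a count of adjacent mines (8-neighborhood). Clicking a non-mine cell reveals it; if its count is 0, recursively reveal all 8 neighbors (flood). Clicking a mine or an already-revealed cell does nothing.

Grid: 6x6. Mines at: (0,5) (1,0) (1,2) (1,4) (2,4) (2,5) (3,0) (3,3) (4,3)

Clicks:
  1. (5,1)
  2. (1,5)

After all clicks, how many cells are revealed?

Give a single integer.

Click 1 (5,1) count=0: revealed 6 new [(4,0) (4,1) (4,2) (5,0) (5,1) (5,2)] -> total=6
Click 2 (1,5) count=4: revealed 1 new [(1,5)] -> total=7

Answer: 7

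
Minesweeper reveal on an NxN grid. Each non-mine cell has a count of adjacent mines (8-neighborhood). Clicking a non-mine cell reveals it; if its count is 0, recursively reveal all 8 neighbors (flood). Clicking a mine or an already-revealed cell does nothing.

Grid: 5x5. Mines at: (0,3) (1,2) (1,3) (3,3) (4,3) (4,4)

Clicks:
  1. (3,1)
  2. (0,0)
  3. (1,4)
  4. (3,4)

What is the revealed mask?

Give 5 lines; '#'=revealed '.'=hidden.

Answer: ##...
##..#
###..
###.#
###..

Derivation:
Click 1 (3,1) count=0: revealed 13 new [(0,0) (0,1) (1,0) (1,1) (2,0) (2,1) (2,2) (3,0) (3,1) (3,2) (4,0) (4,1) (4,2)] -> total=13
Click 2 (0,0) count=0: revealed 0 new [(none)] -> total=13
Click 3 (1,4) count=2: revealed 1 new [(1,4)] -> total=14
Click 4 (3,4) count=3: revealed 1 new [(3,4)] -> total=15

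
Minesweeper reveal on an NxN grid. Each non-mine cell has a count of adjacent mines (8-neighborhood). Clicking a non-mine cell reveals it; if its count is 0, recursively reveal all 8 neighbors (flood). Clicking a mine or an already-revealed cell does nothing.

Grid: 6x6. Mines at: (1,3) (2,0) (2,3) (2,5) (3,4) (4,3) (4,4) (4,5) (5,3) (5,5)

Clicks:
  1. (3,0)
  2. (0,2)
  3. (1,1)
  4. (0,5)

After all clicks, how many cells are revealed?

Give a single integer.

Click 1 (3,0) count=1: revealed 1 new [(3,0)] -> total=1
Click 2 (0,2) count=1: revealed 1 new [(0,2)] -> total=2
Click 3 (1,1) count=1: revealed 1 new [(1,1)] -> total=3
Click 4 (0,5) count=0: revealed 4 new [(0,4) (0,5) (1,4) (1,5)] -> total=7

Answer: 7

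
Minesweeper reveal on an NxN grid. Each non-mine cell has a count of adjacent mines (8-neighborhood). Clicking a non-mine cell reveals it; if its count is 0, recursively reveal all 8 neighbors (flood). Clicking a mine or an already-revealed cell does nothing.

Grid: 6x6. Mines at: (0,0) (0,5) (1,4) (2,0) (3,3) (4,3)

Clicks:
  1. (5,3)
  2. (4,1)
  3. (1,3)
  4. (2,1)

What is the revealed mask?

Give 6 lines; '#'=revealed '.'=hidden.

Answer: ......
...#..
.#....
###...
###...
####..

Derivation:
Click 1 (5,3) count=1: revealed 1 new [(5,3)] -> total=1
Click 2 (4,1) count=0: revealed 9 new [(3,0) (3,1) (3,2) (4,0) (4,1) (4,2) (5,0) (5,1) (5,2)] -> total=10
Click 3 (1,3) count=1: revealed 1 new [(1,3)] -> total=11
Click 4 (2,1) count=1: revealed 1 new [(2,1)] -> total=12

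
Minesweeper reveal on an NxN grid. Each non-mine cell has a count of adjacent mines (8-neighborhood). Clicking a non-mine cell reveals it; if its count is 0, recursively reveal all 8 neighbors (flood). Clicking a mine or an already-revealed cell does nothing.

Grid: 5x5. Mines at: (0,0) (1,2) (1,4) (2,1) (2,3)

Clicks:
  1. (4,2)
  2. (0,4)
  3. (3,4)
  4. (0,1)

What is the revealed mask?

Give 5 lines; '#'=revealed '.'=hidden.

Answer: .#..#
.....
.....
#####
#####

Derivation:
Click 1 (4,2) count=0: revealed 10 new [(3,0) (3,1) (3,2) (3,3) (3,4) (4,0) (4,1) (4,2) (4,3) (4,4)] -> total=10
Click 2 (0,4) count=1: revealed 1 new [(0,4)] -> total=11
Click 3 (3,4) count=1: revealed 0 new [(none)] -> total=11
Click 4 (0,1) count=2: revealed 1 new [(0,1)] -> total=12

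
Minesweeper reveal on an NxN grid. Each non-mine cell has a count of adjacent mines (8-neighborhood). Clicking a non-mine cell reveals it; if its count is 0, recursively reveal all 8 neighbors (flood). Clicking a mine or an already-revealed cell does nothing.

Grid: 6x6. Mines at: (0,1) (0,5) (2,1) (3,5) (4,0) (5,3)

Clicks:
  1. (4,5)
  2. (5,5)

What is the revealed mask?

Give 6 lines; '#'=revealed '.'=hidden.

Click 1 (4,5) count=1: revealed 1 new [(4,5)] -> total=1
Click 2 (5,5) count=0: revealed 3 new [(4,4) (5,4) (5,5)] -> total=4

Answer: ......
......
......
......
....##
....##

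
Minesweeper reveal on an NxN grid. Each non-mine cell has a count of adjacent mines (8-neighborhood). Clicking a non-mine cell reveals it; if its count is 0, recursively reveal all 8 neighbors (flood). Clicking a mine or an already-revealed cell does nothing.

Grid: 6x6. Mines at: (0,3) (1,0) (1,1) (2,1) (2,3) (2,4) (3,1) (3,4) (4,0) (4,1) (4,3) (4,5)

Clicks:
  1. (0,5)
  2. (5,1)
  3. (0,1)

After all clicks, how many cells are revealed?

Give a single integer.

Click 1 (0,5) count=0: revealed 4 new [(0,4) (0,5) (1,4) (1,5)] -> total=4
Click 2 (5,1) count=2: revealed 1 new [(5,1)] -> total=5
Click 3 (0,1) count=2: revealed 1 new [(0,1)] -> total=6

Answer: 6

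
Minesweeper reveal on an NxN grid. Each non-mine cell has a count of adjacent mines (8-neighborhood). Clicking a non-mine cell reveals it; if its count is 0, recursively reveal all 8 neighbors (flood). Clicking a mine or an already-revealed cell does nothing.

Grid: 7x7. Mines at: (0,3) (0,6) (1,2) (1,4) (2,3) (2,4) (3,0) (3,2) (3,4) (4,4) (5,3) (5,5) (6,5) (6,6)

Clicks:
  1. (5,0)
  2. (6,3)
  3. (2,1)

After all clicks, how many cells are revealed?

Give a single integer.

Click 1 (5,0) count=0: revealed 9 new [(4,0) (4,1) (4,2) (5,0) (5,1) (5,2) (6,0) (6,1) (6,2)] -> total=9
Click 2 (6,3) count=1: revealed 1 new [(6,3)] -> total=10
Click 3 (2,1) count=3: revealed 1 new [(2,1)] -> total=11

Answer: 11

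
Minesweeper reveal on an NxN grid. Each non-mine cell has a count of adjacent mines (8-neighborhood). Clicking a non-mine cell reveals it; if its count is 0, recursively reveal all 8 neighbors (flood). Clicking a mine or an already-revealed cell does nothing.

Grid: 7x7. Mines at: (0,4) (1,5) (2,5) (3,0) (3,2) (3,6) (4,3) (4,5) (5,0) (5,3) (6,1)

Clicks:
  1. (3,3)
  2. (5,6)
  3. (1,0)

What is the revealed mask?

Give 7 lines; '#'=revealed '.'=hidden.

Answer: ####...
####...
####...
...#...
.......
......#
.......

Derivation:
Click 1 (3,3) count=2: revealed 1 new [(3,3)] -> total=1
Click 2 (5,6) count=1: revealed 1 new [(5,6)] -> total=2
Click 3 (1,0) count=0: revealed 12 new [(0,0) (0,1) (0,2) (0,3) (1,0) (1,1) (1,2) (1,3) (2,0) (2,1) (2,2) (2,3)] -> total=14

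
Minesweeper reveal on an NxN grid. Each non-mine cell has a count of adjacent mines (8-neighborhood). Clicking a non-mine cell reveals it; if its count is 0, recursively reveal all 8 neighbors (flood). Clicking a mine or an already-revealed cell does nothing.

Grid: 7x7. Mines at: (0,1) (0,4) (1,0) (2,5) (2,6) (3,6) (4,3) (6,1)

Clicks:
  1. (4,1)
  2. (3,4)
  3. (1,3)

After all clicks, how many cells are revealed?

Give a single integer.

Answer: 20

Derivation:
Click 1 (4,1) count=0: revealed 20 new [(1,1) (1,2) (1,3) (1,4) (2,0) (2,1) (2,2) (2,3) (2,4) (3,0) (3,1) (3,2) (3,3) (3,4) (4,0) (4,1) (4,2) (5,0) (5,1) (5,2)] -> total=20
Click 2 (3,4) count=2: revealed 0 new [(none)] -> total=20
Click 3 (1,3) count=1: revealed 0 new [(none)] -> total=20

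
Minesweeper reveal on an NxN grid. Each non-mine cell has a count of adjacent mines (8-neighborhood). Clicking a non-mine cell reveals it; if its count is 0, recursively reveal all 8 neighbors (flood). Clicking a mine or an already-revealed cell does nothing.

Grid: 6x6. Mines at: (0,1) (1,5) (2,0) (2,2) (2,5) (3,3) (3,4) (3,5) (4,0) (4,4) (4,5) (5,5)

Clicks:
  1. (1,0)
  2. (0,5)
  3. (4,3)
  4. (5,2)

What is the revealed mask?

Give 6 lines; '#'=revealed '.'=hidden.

Click 1 (1,0) count=2: revealed 1 new [(1,0)] -> total=1
Click 2 (0,5) count=1: revealed 1 new [(0,5)] -> total=2
Click 3 (4,3) count=3: revealed 1 new [(4,3)] -> total=3
Click 4 (5,2) count=0: revealed 5 new [(4,1) (4,2) (5,1) (5,2) (5,3)] -> total=8

Answer: .....#
#.....
......
......
.###..
.###..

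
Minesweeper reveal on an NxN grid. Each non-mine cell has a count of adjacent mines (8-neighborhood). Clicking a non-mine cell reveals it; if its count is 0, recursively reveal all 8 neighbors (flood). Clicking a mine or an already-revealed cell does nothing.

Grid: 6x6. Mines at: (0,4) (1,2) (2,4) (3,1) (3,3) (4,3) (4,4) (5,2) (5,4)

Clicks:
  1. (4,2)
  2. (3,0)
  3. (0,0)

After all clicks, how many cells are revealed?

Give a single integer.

Click 1 (4,2) count=4: revealed 1 new [(4,2)] -> total=1
Click 2 (3,0) count=1: revealed 1 new [(3,0)] -> total=2
Click 3 (0,0) count=0: revealed 6 new [(0,0) (0,1) (1,0) (1,1) (2,0) (2,1)] -> total=8

Answer: 8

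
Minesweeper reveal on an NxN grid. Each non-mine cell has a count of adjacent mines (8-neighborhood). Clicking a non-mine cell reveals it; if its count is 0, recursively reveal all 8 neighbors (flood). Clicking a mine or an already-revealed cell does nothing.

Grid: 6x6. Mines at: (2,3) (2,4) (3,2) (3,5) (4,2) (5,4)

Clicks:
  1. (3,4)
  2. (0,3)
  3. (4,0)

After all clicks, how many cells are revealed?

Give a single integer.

Answer: 22

Derivation:
Click 1 (3,4) count=3: revealed 1 new [(3,4)] -> total=1
Click 2 (0,3) count=0: revealed 21 new [(0,0) (0,1) (0,2) (0,3) (0,4) (0,5) (1,0) (1,1) (1,2) (1,3) (1,4) (1,5) (2,0) (2,1) (2,2) (3,0) (3,1) (4,0) (4,1) (5,0) (5,1)] -> total=22
Click 3 (4,0) count=0: revealed 0 new [(none)] -> total=22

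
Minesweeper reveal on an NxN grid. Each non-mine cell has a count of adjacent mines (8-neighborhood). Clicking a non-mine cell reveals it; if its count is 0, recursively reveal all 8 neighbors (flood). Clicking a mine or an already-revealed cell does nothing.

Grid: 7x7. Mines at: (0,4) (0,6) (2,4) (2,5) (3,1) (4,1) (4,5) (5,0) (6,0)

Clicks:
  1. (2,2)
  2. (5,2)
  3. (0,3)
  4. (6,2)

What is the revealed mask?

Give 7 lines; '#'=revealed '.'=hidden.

Answer: ...#...
.......
..#....
..###..
..###..
.######
.######

Derivation:
Click 1 (2,2) count=1: revealed 1 new [(2,2)] -> total=1
Click 2 (5,2) count=1: revealed 1 new [(5,2)] -> total=2
Click 3 (0,3) count=1: revealed 1 new [(0,3)] -> total=3
Click 4 (6,2) count=0: revealed 17 new [(3,2) (3,3) (3,4) (4,2) (4,3) (4,4) (5,1) (5,3) (5,4) (5,5) (5,6) (6,1) (6,2) (6,3) (6,4) (6,5) (6,6)] -> total=20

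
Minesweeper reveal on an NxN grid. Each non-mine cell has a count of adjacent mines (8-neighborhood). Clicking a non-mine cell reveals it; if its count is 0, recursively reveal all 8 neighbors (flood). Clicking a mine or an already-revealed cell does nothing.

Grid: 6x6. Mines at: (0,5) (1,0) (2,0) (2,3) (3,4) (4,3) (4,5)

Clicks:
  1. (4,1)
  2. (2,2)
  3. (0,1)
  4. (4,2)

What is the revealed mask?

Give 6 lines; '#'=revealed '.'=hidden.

Answer: .#....
......
..#...
###...
###...
###...

Derivation:
Click 1 (4,1) count=0: revealed 9 new [(3,0) (3,1) (3,2) (4,0) (4,1) (4,2) (5,0) (5,1) (5,2)] -> total=9
Click 2 (2,2) count=1: revealed 1 new [(2,2)] -> total=10
Click 3 (0,1) count=1: revealed 1 new [(0,1)] -> total=11
Click 4 (4,2) count=1: revealed 0 new [(none)] -> total=11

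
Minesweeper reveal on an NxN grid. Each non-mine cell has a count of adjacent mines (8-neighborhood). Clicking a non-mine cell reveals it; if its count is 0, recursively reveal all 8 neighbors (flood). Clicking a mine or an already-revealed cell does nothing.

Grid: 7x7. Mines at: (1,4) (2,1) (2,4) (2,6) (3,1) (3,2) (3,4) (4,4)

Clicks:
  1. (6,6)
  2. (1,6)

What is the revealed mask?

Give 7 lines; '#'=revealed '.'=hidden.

Click 1 (6,6) count=0: revealed 22 new [(3,5) (3,6) (4,0) (4,1) (4,2) (4,3) (4,5) (4,6) (5,0) (5,1) (5,2) (5,3) (5,4) (5,5) (5,6) (6,0) (6,1) (6,2) (6,3) (6,4) (6,5) (6,6)] -> total=22
Click 2 (1,6) count=1: revealed 1 new [(1,6)] -> total=23

Answer: .......
......#
.......
.....##
####.##
#######
#######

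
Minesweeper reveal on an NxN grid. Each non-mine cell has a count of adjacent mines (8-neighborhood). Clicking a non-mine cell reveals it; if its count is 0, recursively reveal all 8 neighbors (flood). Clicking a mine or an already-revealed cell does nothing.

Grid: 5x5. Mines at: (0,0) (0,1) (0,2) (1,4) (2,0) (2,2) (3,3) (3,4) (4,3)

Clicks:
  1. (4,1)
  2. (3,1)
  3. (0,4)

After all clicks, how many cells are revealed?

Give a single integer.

Answer: 7

Derivation:
Click 1 (4,1) count=0: revealed 6 new [(3,0) (3,1) (3,2) (4,0) (4,1) (4,2)] -> total=6
Click 2 (3,1) count=2: revealed 0 new [(none)] -> total=6
Click 3 (0,4) count=1: revealed 1 new [(0,4)] -> total=7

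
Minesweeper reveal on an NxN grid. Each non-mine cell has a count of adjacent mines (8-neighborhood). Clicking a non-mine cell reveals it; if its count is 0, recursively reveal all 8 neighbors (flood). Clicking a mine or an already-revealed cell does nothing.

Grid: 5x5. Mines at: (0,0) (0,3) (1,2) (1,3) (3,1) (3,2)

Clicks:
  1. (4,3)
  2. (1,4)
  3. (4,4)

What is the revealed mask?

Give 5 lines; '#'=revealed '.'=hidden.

Answer: .....
....#
...##
...##
...##

Derivation:
Click 1 (4,3) count=1: revealed 1 new [(4,3)] -> total=1
Click 2 (1,4) count=2: revealed 1 new [(1,4)] -> total=2
Click 3 (4,4) count=0: revealed 5 new [(2,3) (2,4) (3,3) (3,4) (4,4)] -> total=7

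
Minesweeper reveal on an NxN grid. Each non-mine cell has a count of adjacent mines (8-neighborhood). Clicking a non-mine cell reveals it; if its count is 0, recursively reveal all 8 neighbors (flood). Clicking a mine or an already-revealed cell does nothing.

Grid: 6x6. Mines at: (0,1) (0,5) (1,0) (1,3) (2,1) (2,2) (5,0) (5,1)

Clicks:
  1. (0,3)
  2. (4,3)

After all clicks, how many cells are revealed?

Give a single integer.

Answer: 18

Derivation:
Click 1 (0,3) count=1: revealed 1 new [(0,3)] -> total=1
Click 2 (4,3) count=0: revealed 17 new [(1,4) (1,5) (2,3) (2,4) (2,5) (3,2) (3,3) (3,4) (3,5) (4,2) (4,3) (4,4) (4,5) (5,2) (5,3) (5,4) (5,5)] -> total=18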